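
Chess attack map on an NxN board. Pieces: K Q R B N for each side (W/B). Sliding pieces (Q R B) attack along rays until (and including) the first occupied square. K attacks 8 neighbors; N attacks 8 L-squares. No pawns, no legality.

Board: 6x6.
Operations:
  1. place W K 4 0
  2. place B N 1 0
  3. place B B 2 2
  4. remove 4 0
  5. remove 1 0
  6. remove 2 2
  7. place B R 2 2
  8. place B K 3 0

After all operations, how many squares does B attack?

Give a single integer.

Op 1: place WK@(4,0)
Op 2: place BN@(1,0)
Op 3: place BB@(2,2)
Op 4: remove (4,0)
Op 5: remove (1,0)
Op 6: remove (2,2)
Op 7: place BR@(2,2)
Op 8: place BK@(3,0)
Per-piece attacks for B:
  BR@(2,2): attacks (2,3) (2,4) (2,5) (2,1) (2,0) (3,2) (4,2) (5,2) (1,2) (0,2)
  BK@(3,0): attacks (3,1) (4,0) (2,0) (4,1) (2,1)
Union (13 distinct): (0,2) (1,2) (2,0) (2,1) (2,3) (2,4) (2,5) (3,1) (3,2) (4,0) (4,1) (4,2) (5,2)

Answer: 13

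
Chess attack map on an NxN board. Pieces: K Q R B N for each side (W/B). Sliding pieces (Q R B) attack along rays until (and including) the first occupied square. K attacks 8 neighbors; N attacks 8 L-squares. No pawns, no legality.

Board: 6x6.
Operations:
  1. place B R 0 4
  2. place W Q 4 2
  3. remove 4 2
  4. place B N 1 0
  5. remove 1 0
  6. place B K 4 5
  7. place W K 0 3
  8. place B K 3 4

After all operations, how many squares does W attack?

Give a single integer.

Op 1: place BR@(0,4)
Op 2: place WQ@(4,2)
Op 3: remove (4,2)
Op 4: place BN@(1,0)
Op 5: remove (1,0)
Op 6: place BK@(4,5)
Op 7: place WK@(0,3)
Op 8: place BK@(3,4)
Per-piece attacks for W:
  WK@(0,3): attacks (0,4) (0,2) (1,3) (1,4) (1,2)
Union (5 distinct): (0,2) (0,4) (1,2) (1,3) (1,4)

Answer: 5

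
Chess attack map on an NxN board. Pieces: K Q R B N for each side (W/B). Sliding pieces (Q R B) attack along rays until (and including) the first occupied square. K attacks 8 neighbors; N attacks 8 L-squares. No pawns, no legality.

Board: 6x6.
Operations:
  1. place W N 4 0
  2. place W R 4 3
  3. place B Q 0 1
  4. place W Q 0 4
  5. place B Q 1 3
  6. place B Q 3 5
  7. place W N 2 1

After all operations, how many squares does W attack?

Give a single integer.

Op 1: place WN@(4,0)
Op 2: place WR@(4,3)
Op 3: place BQ@(0,1)
Op 4: place WQ@(0,4)
Op 5: place BQ@(1,3)
Op 6: place BQ@(3,5)
Op 7: place WN@(2,1)
Per-piece attacks for W:
  WQ@(0,4): attacks (0,5) (0,3) (0,2) (0,1) (1,4) (2,4) (3,4) (4,4) (5,4) (1,5) (1,3) [ray(0,-1) blocked at (0,1); ray(1,-1) blocked at (1,3)]
  WN@(2,1): attacks (3,3) (4,2) (1,3) (0,2) (4,0) (0,0)
  WN@(4,0): attacks (5,2) (3,2) (2,1)
  WR@(4,3): attacks (4,4) (4,5) (4,2) (4,1) (4,0) (5,3) (3,3) (2,3) (1,3) [ray(0,-1) blocked at (4,0); ray(-1,0) blocked at (1,3)]
Union (22 distinct): (0,0) (0,1) (0,2) (0,3) (0,5) (1,3) (1,4) (1,5) (2,1) (2,3) (2,4) (3,2) (3,3) (3,4) (4,0) (4,1) (4,2) (4,4) (4,5) (5,2) (5,3) (5,4)

Answer: 22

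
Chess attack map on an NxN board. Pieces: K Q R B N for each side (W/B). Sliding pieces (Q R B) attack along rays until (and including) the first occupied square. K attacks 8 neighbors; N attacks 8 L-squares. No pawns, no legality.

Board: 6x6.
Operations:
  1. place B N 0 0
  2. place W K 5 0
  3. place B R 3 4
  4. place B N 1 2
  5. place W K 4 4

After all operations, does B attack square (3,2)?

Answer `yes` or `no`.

Op 1: place BN@(0,0)
Op 2: place WK@(5,0)
Op 3: place BR@(3,4)
Op 4: place BN@(1,2)
Op 5: place WK@(4,4)
Per-piece attacks for B:
  BN@(0,0): attacks (1,2) (2,1)
  BN@(1,2): attacks (2,4) (3,3) (0,4) (2,0) (3,1) (0,0)
  BR@(3,4): attacks (3,5) (3,3) (3,2) (3,1) (3,0) (4,4) (2,4) (1,4) (0,4) [ray(1,0) blocked at (4,4)]
B attacks (3,2): yes

Answer: yes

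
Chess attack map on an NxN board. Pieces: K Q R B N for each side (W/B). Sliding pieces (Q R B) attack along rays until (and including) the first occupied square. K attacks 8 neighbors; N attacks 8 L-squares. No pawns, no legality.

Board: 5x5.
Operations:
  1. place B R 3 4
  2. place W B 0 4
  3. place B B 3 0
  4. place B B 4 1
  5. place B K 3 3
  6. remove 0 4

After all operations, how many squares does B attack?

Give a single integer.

Answer: 16

Derivation:
Op 1: place BR@(3,4)
Op 2: place WB@(0,4)
Op 3: place BB@(3,0)
Op 4: place BB@(4,1)
Op 5: place BK@(3,3)
Op 6: remove (0,4)
Per-piece attacks for B:
  BB@(3,0): attacks (4,1) (2,1) (1,2) (0,3) [ray(1,1) blocked at (4,1)]
  BK@(3,3): attacks (3,4) (3,2) (4,3) (2,3) (4,4) (4,2) (2,4) (2,2)
  BR@(3,4): attacks (3,3) (4,4) (2,4) (1,4) (0,4) [ray(0,-1) blocked at (3,3)]
  BB@(4,1): attacks (3,2) (2,3) (1,4) (3,0) [ray(-1,-1) blocked at (3,0)]
Union (16 distinct): (0,3) (0,4) (1,2) (1,4) (2,1) (2,2) (2,3) (2,4) (3,0) (3,2) (3,3) (3,4) (4,1) (4,2) (4,3) (4,4)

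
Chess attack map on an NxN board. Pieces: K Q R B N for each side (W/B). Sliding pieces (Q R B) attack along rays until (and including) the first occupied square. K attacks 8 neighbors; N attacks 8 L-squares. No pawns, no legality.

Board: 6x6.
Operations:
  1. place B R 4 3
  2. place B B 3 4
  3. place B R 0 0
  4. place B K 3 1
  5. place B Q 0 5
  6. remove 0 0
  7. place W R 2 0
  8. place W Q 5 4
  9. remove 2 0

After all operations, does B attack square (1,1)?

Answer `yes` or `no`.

Op 1: place BR@(4,3)
Op 2: place BB@(3,4)
Op 3: place BR@(0,0)
Op 4: place BK@(3,1)
Op 5: place BQ@(0,5)
Op 6: remove (0,0)
Op 7: place WR@(2,0)
Op 8: place WQ@(5,4)
Op 9: remove (2,0)
Per-piece attacks for B:
  BQ@(0,5): attacks (0,4) (0,3) (0,2) (0,1) (0,0) (1,5) (2,5) (3,5) (4,5) (5,5) (1,4) (2,3) (3,2) (4,1) (5,0)
  BK@(3,1): attacks (3,2) (3,0) (4,1) (2,1) (4,2) (4,0) (2,2) (2,0)
  BB@(3,4): attacks (4,5) (4,3) (2,5) (2,3) (1,2) (0,1) [ray(1,-1) blocked at (4,3)]
  BR@(4,3): attacks (4,4) (4,5) (4,2) (4,1) (4,0) (5,3) (3,3) (2,3) (1,3) (0,3)
B attacks (1,1): no

Answer: no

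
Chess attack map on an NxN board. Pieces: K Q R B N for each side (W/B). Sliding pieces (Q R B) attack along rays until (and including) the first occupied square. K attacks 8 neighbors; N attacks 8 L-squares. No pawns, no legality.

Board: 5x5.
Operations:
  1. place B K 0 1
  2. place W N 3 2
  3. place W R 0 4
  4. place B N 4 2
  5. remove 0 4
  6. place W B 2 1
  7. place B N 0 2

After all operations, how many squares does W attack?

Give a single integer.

Answer: 11

Derivation:
Op 1: place BK@(0,1)
Op 2: place WN@(3,2)
Op 3: place WR@(0,4)
Op 4: place BN@(4,2)
Op 5: remove (0,4)
Op 6: place WB@(2,1)
Op 7: place BN@(0,2)
Per-piece attacks for W:
  WB@(2,1): attacks (3,2) (3,0) (1,2) (0,3) (1,0) [ray(1,1) blocked at (3,2)]
  WN@(3,2): attacks (4,4) (2,4) (1,3) (4,0) (2,0) (1,1)
Union (11 distinct): (0,3) (1,0) (1,1) (1,2) (1,3) (2,0) (2,4) (3,0) (3,2) (4,0) (4,4)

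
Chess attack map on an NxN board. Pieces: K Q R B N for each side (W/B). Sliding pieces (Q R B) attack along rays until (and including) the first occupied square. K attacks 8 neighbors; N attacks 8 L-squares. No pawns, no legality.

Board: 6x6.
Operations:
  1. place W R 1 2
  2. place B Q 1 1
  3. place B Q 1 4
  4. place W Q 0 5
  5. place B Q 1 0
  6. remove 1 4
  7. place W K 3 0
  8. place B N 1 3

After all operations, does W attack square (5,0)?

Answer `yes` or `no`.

Op 1: place WR@(1,2)
Op 2: place BQ@(1,1)
Op 3: place BQ@(1,4)
Op 4: place WQ@(0,5)
Op 5: place BQ@(1,0)
Op 6: remove (1,4)
Op 7: place WK@(3,0)
Op 8: place BN@(1,3)
Per-piece attacks for W:
  WQ@(0,5): attacks (0,4) (0,3) (0,2) (0,1) (0,0) (1,5) (2,5) (3,5) (4,5) (5,5) (1,4) (2,3) (3,2) (4,1) (5,0)
  WR@(1,2): attacks (1,3) (1,1) (2,2) (3,2) (4,2) (5,2) (0,2) [ray(0,1) blocked at (1,3); ray(0,-1) blocked at (1,1)]
  WK@(3,0): attacks (3,1) (4,0) (2,0) (4,1) (2,1)
W attacks (5,0): yes

Answer: yes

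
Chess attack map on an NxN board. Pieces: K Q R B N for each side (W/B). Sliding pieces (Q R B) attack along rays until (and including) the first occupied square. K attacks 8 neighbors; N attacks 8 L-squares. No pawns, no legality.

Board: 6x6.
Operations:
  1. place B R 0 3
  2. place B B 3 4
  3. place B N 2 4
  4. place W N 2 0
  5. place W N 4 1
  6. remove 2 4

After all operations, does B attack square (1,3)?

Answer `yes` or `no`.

Answer: yes

Derivation:
Op 1: place BR@(0,3)
Op 2: place BB@(3,4)
Op 3: place BN@(2,4)
Op 4: place WN@(2,0)
Op 5: place WN@(4,1)
Op 6: remove (2,4)
Per-piece attacks for B:
  BR@(0,3): attacks (0,4) (0,5) (0,2) (0,1) (0,0) (1,3) (2,3) (3,3) (4,3) (5,3)
  BB@(3,4): attacks (4,5) (4,3) (5,2) (2,5) (2,3) (1,2) (0,1)
B attacks (1,3): yes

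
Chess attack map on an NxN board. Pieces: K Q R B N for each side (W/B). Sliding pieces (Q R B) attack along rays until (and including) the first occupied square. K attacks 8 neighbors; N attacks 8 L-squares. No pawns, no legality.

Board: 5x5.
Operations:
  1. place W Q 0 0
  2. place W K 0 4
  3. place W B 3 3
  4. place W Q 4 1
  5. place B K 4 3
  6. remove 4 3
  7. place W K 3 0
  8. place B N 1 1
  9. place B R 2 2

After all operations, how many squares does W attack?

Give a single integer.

Answer: 21

Derivation:
Op 1: place WQ@(0,0)
Op 2: place WK@(0,4)
Op 3: place WB@(3,3)
Op 4: place WQ@(4,1)
Op 5: place BK@(4,3)
Op 6: remove (4,3)
Op 7: place WK@(3,0)
Op 8: place BN@(1,1)
Op 9: place BR@(2,2)
Per-piece attacks for W:
  WQ@(0,0): attacks (0,1) (0,2) (0,3) (0,4) (1,0) (2,0) (3,0) (1,1) [ray(0,1) blocked at (0,4); ray(1,0) blocked at (3,0); ray(1,1) blocked at (1,1)]
  WK@(0,4): attacks (0,3) (1,4) (1,3)
  WK@(3,0): attacks (3,1) (4,0) (2,0) (4,1) (2,1)
  WB@(3,3): attacks (4,4) (4,2) (2,4) (2,2) [ray(-1,-1) blocked at (2,2)]
  WQ@(4,1): attacks (4,2) (4,3) (4,4) (4,0) (3,1) (2,1) (1,1) (3,2) (2,3) (1,4) (3,0) [ray(-1,0) blocked at (1,1); ray(-1,-1) blocked at (3,0)]
Union (21 distinct): (0,1) (0,2) (0,3) (0,4) (1,0) (1,1) (1,3) (1,4) (2,0) (2,1) (2,2) (2,3) (2,4) (3,0) (3,1) (3,2) (4,0) (4,1) (4,2) (4,3) (4,4)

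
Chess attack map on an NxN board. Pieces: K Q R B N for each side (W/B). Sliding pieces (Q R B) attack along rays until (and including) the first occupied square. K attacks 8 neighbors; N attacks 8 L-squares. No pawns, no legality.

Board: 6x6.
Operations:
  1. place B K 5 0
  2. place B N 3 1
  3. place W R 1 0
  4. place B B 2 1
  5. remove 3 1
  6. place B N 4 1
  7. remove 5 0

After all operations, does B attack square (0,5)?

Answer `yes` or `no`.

Answer: no

Derivation:
Op 1: place BK@(5,0)
Op 2: place BN@(3,1)
Op 3: place WR@(1,0)
Op 4: place BB@(2,1)
Op 5: remove (3,1)
Op 6: place BN@(4,1)
Op 7: remove (5,0)
Per-piece attacks for B:
  BB@(2,1): attacks (3,2) (4,3) (5,4) (3,0) (1,2) (0,3) (1,0) [ray(-1,-1) blocked at (1,0)]
  BN@(4,1): attacks (5,3) (3,3) (2,2) (2,0)
B attacks (0,5): no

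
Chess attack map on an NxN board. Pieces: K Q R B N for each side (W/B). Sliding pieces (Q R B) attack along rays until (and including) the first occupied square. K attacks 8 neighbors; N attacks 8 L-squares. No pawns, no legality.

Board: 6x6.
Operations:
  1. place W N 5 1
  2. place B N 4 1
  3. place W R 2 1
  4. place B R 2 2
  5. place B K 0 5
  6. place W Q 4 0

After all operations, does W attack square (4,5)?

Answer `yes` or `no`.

Op 1: place WN@(5,1)
Op 2: place BN@(4,1)
Op 3: place WR@(2,1)
Op 4: place BR@(2,2)
Op 5: place BK@(0,5)
Op 6: place WQ@(4,0)
Per-piece attacks for W:
  WR@(2,1): attacks (2,2) (2,0) (3,1) (4,1) (1,1) (0,1) [ray(0,1) blocked at (2,2); ray(1,0) blocked at (4,1)]
  WQ@(4,0): attacks (4,1) (5,0) (3,0) (2,0) (1,0) (0,0) (5,1) (3,1) (2,2) [ray(0,1) blocked at (4,1); ray(1,1) blocked at (5,1); ray(-1,1) blocked at (2,2)]
  WN@(5,1): attacks (4,3) (3,2) (3,0)
W attacks (4,5): no

Answer: no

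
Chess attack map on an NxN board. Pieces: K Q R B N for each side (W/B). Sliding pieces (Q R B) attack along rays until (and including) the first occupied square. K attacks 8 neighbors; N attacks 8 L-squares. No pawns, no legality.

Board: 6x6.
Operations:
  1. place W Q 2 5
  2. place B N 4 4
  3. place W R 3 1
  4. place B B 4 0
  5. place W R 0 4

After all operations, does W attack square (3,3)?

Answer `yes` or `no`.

Op 1: place WQ@(2,5)
Op 2: place BN@(4,4)
Op 3: place WR@(3,1)
Op 4: place BB@(4,0)
Op 5: place WR@(0,4)
Per-piece attacks for W:
  WR@(0,4): attacks (0,5) (0,3) (0,2) (0,1) (0,0) (1,4) (2,4) (3,4) (4,4) [ray(1,0) blocked at (4,4)]
  WQ@(2,5): attacks (2,4) (2,3) (2,2) (2,1) (2,0) (3,5) (4,5) (5,5) (1,5) (0,5) (3,4) (4,3) (5,2) (1,4) (0,3)
  WR@(3,1): attacks (3,2) (3,3) (3,4) (3,5) (3,0) (4,1) (5,1) (2,1) (1,1) (0,1)
W attacks (3,3): yes

Answer: yes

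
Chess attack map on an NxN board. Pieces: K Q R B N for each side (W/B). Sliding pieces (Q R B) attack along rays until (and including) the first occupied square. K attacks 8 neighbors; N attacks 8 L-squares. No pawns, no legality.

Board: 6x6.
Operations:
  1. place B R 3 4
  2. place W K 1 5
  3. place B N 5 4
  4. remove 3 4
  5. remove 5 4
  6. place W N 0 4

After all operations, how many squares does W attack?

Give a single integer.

Op 1: place BR@(3,4)
Op 2: place WK@(1,5)
Op 3: place BN@(5,4)
Op 4: remove (3,4)
Op 5: remove (5,4)
Op 6: place WN@(0,4)
Per-piece attacks for W:
  WN@(0,4): attacks (2,5) (1,2) (2,3)
  WK@(1,5): attacks (1,4) (2,5) (0,5) (2,4) (0,4)
Union (7 distinct): (0,4) (0,5) (1,2) (1,4) (2,3) (2,4) (2,5)

Answer: 7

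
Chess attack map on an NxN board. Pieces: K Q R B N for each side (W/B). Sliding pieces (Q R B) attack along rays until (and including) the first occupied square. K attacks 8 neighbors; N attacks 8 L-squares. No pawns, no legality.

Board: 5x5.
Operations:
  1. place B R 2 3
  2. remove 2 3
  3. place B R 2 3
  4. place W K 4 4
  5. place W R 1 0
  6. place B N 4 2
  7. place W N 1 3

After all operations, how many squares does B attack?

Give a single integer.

Answer: 10

Derivation:
Op 1: place BR@(2,3)
Op 2: remove (2,3)
Op 3: place BR@(2,3)
Op 4: place WK@(4,4)
Op 5: place WR@(1,0)
Op 6: place BN@(4,2)
Op 7: place WN@(1,3)
Per-piece attacks for B:
  BR@(2,3): attacks (2,4) (2,2) (2,1) (2,0) (3,3) (4,3) (1,3) [ray(-1,0) blocked at (1,3)]
  BN@(4,2): attacks (3,4) (2,3) (3,0) (2,1)
Union (10 distinct): (1,3) (2,0) (2,1) (2,2) (2,3) (2,4) (3,0) (3,3) (3,4) (4,3)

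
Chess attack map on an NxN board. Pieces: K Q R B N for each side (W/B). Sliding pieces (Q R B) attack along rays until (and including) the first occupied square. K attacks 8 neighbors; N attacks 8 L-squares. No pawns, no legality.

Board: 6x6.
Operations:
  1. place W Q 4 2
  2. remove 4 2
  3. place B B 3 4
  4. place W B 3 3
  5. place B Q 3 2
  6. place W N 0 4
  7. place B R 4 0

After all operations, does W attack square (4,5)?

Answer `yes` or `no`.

Op 1: place WQ@(4,2)
Op 2: remove (4,2)
Op 3: place BB@(3,4)
Op 4: place WB@(3,3)
Op 5: place BQ@(3,2)
Op 6: place WN@(0,4)
Op 7: place BR@(4,0)
Per-piece attacks for W:
  WN@(0,4): attacks (2,5) (1,2) (2,3)
  WB@(3,3): attacks (4,4) (5,5) (4,2) (5,1) (2,4) (1,5) (2,2) (1,1) (0,0)
W attacks (4,5): no

Answer: no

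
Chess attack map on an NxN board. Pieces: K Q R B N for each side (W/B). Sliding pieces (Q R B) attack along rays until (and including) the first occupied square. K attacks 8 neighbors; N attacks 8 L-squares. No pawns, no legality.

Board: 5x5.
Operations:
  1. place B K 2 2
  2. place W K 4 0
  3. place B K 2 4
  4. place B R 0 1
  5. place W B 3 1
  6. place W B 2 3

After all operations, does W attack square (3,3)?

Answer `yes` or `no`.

Answer: no

Derivation:
Op 1: place BK@(2,2)
Op 2: place WK@(4,0)
Op 3: place BK@(2,4)
Op 4: place BR@(0,1)
Op 5: place WB@(3,1)
Op 6: place WB@(2,3)
Per-piece attacks for W:
  WB@(2,3): attacks (3,4) (3,2) (4,1) (1,4) (1,2) (0,1) [ray(-1,-1) blocked at (0,1)]
  WB@(3,1): attacks (4,2) (4,0) (2,2) (2,0) [ray(1,-1) blocked at (4,0); ray(-1,1) blocked at (2,2)]
  WK@(4,0): attacks (4,1) (3,0) (3,1)
W attacks (3,3): no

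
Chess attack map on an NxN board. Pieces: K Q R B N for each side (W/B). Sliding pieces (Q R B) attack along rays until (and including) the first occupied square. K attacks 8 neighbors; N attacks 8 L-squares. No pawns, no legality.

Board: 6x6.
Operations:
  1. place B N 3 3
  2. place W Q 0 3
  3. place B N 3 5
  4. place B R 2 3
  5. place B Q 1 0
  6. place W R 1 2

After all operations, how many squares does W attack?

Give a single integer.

Op 1: place BN@(3,3)
Op 2: place WQ@(0,3)
Op 3: place BN@(3,5)
Op 4: place BR@(2,3)
Op 5: place BQ@(1,0)
Op 6: place WR@(1,2)
Per-piece attacks for W:
  WQ@(0,3): attacks (0,4) (0,5) (0,2) (0,1) (0,0) (1,3) (2,3) (1,4) (2,5) (1,2) [ray(1,0) blocked at (2,3); ray(1,-1) blocked at (1,2)]
  WR@(1,2): attacks (1,3) (1,4) (1,5) (1,1) (1,0) (2,2) (3,2) (4,2) (5,2) (0,2) [ray(0,-1) blocked at (1,0)]
Union (17 distinct): (0,0) (0,1) (0,2) (0,4) (0,5) (1,0) (1,1) (1,2) (1,3) (1,4) (1,5) (2,2) (2,3) (2,5) (3,2) (4,2) (5,2)

Answer: 17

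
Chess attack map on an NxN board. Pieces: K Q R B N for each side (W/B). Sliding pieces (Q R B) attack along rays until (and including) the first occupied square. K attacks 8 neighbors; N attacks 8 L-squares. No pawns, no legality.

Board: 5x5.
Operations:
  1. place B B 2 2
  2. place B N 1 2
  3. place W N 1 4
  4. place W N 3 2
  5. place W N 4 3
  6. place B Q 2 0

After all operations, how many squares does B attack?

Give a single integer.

Answer: 16

Derivation:
Op 1: place BB@(2,2)
Op 2: place BN@(1,2)
Op 3: place WN@(1,4)
Op 4: place WN@(3,2)
Op 5: place WN@(4,3)
Op 6: place BQ@(2,0)
Per-piece attacks for B:
  BN@(1,2): attacks (2,4) (3,3) (0,4) (2,0) (3,1) (0,0)
  BQ@(2,0): attacks (2,1) (2,2) (3,0) (4,0) (1,0) (0,0) (3,1) (4,2) (1,1) (0,2) [ray(0,1) blocked at (2,2)]
  BB@(2,2): attacks (3,3) (4,4) (3,1) (4,0) (1,3) (0,4) (1,1) (0,0)
Union (16 distinct): (0,0) (0,2) (0,4) (1,0) (1,1) (1,3) (2,0) (2,1) (2,2) (2,4) (3,0) (3,1) (3,3) (4,0) (4,2) (4,4)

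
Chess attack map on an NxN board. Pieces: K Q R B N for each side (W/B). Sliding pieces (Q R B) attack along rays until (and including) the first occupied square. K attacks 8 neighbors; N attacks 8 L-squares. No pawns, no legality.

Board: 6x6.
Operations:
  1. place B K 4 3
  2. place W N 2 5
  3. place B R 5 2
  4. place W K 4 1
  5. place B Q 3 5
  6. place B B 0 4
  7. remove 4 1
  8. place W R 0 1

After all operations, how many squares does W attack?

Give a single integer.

Op 1: place BK@(4,3)
Op 2: place WN@(2,5)
Op 3: place BR@(5,2)
Op 4: place WK@(4,1)
Op 5: place BQ@(3,5)
Op 6: place BB@(0,4)
Op 7: remove (4,1)
Op 8: place WR@(0,1)
Per-piece attacks for W:
  WR@(0,1): attacks (0,2) (0,3) (0,4) (0,0) (1,1) (2,1) (3,1) (4,1) (5,1) [ray(0,1) blocked at (0,4)]
  WN@(2,5): attacks (3,3) (4,4) (1,3) (0,4)
Union (12 distinct): (0,0) (0,2) (0,3) (0,4) (1,1) (1,3) (2,1) (3,1) (3,3) (4,1) (4,4) (5,1)

Answer: 12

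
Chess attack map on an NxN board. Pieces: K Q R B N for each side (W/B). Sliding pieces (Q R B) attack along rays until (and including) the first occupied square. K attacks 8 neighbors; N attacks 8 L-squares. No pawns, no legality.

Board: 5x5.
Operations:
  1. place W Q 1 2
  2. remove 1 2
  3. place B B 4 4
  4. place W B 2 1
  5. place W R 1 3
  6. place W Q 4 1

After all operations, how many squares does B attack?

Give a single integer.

Answer: 4

Derivation:
Op 1: place WQ@(1,2)
Op 2: remove (1,2)
Op 3: place BB@(4,4)
Op 4: place WB@(2,1)
Op 5: place WR@(1,3)
Op 6: place WQ@(4,1)
Per-piece attacks for B:
  BB@(4,4): attacks (3,3) (2,2) (1,1) (0,0)
Union (4 distinct): (0,0) (1,1) (2,2) (3,3)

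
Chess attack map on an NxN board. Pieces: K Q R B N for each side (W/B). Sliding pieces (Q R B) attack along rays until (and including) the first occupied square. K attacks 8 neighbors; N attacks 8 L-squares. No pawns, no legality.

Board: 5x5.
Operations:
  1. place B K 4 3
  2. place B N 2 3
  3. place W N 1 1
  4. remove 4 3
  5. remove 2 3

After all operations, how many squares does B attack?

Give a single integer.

Op 1: place BK@(4,3)
Op 2: place BN@(2,3)
Op 3: place WN@(1,1)
Op 4: remove (4,3)
Op 5: remove (2,3)
Per-piece attacks for B:
Union (0 distinct): (none)

Answer: 0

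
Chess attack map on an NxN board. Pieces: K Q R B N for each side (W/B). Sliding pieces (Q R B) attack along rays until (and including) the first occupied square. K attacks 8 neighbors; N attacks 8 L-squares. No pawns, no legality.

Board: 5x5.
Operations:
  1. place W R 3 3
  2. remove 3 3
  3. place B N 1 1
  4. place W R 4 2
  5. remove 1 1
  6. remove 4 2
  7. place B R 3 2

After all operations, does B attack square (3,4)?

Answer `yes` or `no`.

Op 1: place WR@(3,3)
Op 2: remove (3,3)
Op 3: place BN@(1,1)
Op 4: place WR@(4,2)
Op 5: remove (1,1)
Op 6: remove (4,2)
Op 7: place BR@(3,2)
Per-piece attacks for B:
  BR@(3,2): attacks (3,3) (3,4) (3,1) (3,0) (4,2) (2,2) (1,2) (0,2)
B attacks (3,4): yes

Answer: yes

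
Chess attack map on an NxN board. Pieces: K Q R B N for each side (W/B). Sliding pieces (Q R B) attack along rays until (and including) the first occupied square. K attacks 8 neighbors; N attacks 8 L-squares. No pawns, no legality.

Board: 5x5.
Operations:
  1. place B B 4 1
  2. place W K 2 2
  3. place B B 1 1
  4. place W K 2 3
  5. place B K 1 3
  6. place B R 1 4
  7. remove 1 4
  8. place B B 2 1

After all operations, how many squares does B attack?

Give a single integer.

Answer: 14

Derivation:
Op 1: place BB@(4,1)
Op 2: place WK@(2,2)
Op 3: place BB@(1,1)
Op 4: place WK@(2,3)
Op 5: place BK@(1,3)
Op 6: place BR@(1,4)
Op 7: remove (1,4)
Op 8: place BB@(2,1)
Per-piece attacks for B:
  BB@(1,1): attacks (2,2) (2,0) (0,2) (0,0) [ray(1,1) blocked at (2,2)]
  BK@(1,3): attacks (1,4) (1,2) (2,3) (0,3) (2,4) (2,2) (0,4) (0,2)
  BB@(2,1): attacks (3,2) (4,3) (3,0) (1,2) (0,3) (1,0)
  BB@(4,1): attacks (3,2) (2,3) (3,0) [ray(-1,1) blocked at (2,3)]
Union (14 distinct): (0,0) (0,2) (0,3) (0,4) (1,0) (1,2) (1,4) (2,0) (2,2) (2,3) (2,4) (3,0) (3,2) (4,3)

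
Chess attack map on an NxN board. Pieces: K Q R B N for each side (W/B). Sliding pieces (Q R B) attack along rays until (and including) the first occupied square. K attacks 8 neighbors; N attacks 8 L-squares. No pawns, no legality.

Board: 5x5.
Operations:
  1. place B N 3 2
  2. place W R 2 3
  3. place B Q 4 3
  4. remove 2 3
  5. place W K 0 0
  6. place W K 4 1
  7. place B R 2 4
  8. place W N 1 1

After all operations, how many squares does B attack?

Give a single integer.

Op 1: place BN@(3,2)
Op 2: place WR@(2,3)
Op 3: place BQ@(4,3)
Op 4: remove (2,3)
Op 5: place WK@(0,0)
Op 6: place WK@(4,1)
Op 7: place BR@(2,4)
Op 8: place WN@(1,1)
Per-piece attacks for B:
  BR@(2,4): attacks (2,3) (2,2) (2,1) (2,0) (3,4) (4,4) (1,4) (0,4)
  BN@(3,2): attacks (4,4) (2,4) (1,3) (4,0) (2,0) (1,1)
  BQ@(4,3): attacks (4,4) (4,2) (4,1) (3,3) (2,3) (1,3) (0,3) (3,4) (3,2) [ray(0,-1) blocked at (4,1); ray(-1,-1) blocked at (3,2)]
Union (17 distinct): (0,3) (0,4) (1,1) (1,3) (1,4) (2,0) (2,1) (2,2) (2,3) (2,4) (3,2) (3,3) (3,4) (4,0) (4,1) (4,2) (4,4)

Answer: 17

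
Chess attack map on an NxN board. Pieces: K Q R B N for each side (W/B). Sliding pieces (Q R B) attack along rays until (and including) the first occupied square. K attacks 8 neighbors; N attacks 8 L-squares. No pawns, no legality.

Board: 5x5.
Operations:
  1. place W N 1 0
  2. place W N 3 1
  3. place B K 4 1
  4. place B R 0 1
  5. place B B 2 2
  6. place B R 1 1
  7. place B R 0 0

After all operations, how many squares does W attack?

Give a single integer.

Op 1: place WN@(1,0)
Op 2: place WN@(3,1)
Op 3: place BK@(4,1)
Op 4: place BR@(0,1)
Op 5: place BB@(2,2)
Op 6: place BR@(1,1)
Op 7: place BR@(0,0)
Per-piece attacks for W:
  WN@(1,0): attacks (2,2) (3,1) (0,2)
  WN@(3,1): attacks (4,3) (2,3) (1,2) (1,0)
Union (7 distinct): (0,2) (1,0) (1,2) (2,2) (2,3) (3,1) (4,3)

Answer: 7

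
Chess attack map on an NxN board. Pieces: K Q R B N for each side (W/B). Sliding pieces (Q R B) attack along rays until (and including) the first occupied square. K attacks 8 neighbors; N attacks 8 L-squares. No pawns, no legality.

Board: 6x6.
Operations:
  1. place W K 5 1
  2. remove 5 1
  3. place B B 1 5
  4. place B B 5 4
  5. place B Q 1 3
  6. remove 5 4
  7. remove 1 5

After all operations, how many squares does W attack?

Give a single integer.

Op 1: place WK@(5,1)
Op 2: remove (5,1)
Op 3: place BB@(1,5)
Op 4: place BB@(5,4)
Op 5: place BQ@(1,3)
Op 6: remove (5,4)
Op 7: remove (1,5)
Per-piece attacks for W:
Union (0 distinct): (none)

Answer: 0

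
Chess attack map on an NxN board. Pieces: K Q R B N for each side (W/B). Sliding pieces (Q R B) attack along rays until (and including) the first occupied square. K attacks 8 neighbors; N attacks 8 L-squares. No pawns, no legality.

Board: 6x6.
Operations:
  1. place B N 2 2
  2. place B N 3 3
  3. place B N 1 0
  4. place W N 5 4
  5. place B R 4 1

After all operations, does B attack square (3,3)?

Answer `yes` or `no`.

Answer: no

Derivation:
Op 1: place BN@(2,2)
Op 2: place BN@(3,3)
Op 3: place BN@(1,0)
Op 4: place WN@(5,4)
Op 5: place BR@(4,1)
Per-piece attacks for B:
  BN@(1,0): attacks (2,2) (3,1) (0,2)
  BN@(2,2): attacks (3,4) (4,3) (1,4) (0,3) (3,0) (4,1) (1,0) (0,1)
  BN@(3,3): attacks (4,5) (5,4) (2,5) (1,4) (4,1) (5,2) (2,1) (1,2)
  BR@(4,1): attacks (4,2) (4,3) (4,4) (4,5) (4,0) (5,1) (3,1) (2,1) (1,1) (0,1)
B attacks (3,3): no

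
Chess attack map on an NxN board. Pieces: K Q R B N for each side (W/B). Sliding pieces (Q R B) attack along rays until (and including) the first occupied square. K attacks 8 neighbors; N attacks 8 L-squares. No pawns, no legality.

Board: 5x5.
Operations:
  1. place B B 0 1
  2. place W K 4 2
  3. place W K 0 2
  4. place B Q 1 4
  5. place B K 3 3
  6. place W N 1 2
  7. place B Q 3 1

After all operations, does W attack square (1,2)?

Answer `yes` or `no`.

Answer: yes

Derivation:
Op 1: place BB@(0,1)
Op 2: place WK@(4,2)
Op 3: place WK@(0,2)
Op 4: place BQ@(1,4)
Op 5: place BK@(3,3)
Op 6: place WN@(1,2)
Op 7: place BQ@(3,1)
Per-piece attacks for W:
  WK@(0,2): attacks (0,3) (0,1) (1,2) (1,3) (1,1)
  WN@(1,2): attacks (2,4) (3,3) (0,4) (2,0) (3,1) (0,0)
  WK@(4,2): attacks (4,3) (4,1) (3,2) (3,3) (3,1)
W attacks (1,2): yes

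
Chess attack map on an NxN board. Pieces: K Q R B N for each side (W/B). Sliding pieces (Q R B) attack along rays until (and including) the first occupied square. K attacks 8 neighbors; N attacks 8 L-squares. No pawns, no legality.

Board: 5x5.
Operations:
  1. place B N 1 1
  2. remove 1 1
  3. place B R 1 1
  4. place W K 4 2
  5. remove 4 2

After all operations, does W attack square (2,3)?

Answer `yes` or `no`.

Op 1: place BN@(1,1)
Op 2: remove (1,1)
Op 3: place BR@(1,1)
Op 4: place WK@(4,2)
Op 5: remove (4,2)
Per-piece attacks for W:
W attacks (2,3): no

Answer: no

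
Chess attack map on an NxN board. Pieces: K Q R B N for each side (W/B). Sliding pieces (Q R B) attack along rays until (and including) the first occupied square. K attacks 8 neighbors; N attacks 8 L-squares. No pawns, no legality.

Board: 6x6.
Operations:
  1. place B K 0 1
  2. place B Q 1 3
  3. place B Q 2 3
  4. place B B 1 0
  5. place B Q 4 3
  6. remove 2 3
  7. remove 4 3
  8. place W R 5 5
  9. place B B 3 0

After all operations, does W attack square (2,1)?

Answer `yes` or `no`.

Op 1: place BK@(0,1)
Op 2: place BQ@(1,3)
Op 3: place BQ@(2,3)
Op 4: place BB@(1,0)
Op 5: place BQ@(4,3)
Op 6: remove (2,3)
Op 7: remove (4,3)
Op 8: place WR@(5,5)
Op 9: place BB@(3,0)
Per-piece attacks for W:
  WR@(5,5): attacks (5,4) (5,3) (5,2) (5,1) (5,0) (4,5) (3,5) (2,5) (1,5) (0,5)
W attacks (2,1): no

Answer: no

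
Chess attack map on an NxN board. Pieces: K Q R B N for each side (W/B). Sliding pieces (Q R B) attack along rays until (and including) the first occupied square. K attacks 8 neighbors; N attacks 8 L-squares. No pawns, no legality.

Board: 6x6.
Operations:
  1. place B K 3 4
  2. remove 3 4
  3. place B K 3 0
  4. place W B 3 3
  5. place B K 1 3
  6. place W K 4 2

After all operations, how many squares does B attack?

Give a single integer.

Answer: 13

Derivation:
Op 1: place BK@(3,4)
Op 2: remove (3,4)
Op 3: place BK@(3,0)
Op 4: place WB@(3,3)
Op 5: place BK@(1,3)
Op 6: place WK@(4,2)
Per-piece attacks for B:
  BK@(1,3): attacks (1,4) (1,2) (2,3) (0,3) (2,4) (2,2) (0,4) (0,2)
  BK@(3,0): attacks (3,1) (4,0) (2,0) (4,1) (2,1)
Union (13 distinct): (0,2) (0,3) (0,4) (1,2) (1,4) (2,0) (2,1) (2,2) (2,3) (2,4) (3,1) (4,0) (4,1)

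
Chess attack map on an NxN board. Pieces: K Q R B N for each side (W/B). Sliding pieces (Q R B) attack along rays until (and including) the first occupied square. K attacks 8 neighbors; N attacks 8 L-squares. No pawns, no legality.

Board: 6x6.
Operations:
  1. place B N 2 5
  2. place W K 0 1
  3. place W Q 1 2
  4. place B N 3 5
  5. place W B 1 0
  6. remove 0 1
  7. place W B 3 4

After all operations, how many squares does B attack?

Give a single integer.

Op 1: place BN@(2,5)
Op 2: place WK@(0,1)
Op 3: place WQ@(1,2)
Op 4: place BN@(3,5)
Op 5: place WB@(1,0)
Op 6: remove (0,1)
Op 7: place WB@(3,4)
Per-piece attacks for B:
  BN@(2,5): attacks (3,3) (4,4) (1,3) (0,4)
  BN@(3,5): attacks (4,3) (5,4) (2,3) (1,4)
Union (8 distinct): (0,4) (1,3) (1,4) (2,3) (3,3) (4,3) (4,4) (5,4)

Answer: 8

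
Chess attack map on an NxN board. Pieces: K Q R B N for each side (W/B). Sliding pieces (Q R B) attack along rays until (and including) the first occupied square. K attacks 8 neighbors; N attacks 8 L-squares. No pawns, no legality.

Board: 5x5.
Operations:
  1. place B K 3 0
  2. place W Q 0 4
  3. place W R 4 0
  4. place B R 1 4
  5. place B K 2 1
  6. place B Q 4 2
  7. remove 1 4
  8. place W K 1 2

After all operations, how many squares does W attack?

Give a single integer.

Op 1: place BK@(3,0)
Op 2: place WQ@(0,4)
Op 3: place WR@(4,0)
Op 4: place BR@(1,4)
Op 5: place BK@(2,1)
Op 6: place BQ@(4,2)
Op 7: remove (1,4)
Op 8: place WK@(1,2)
Per-piece attacks for W:
  WQ@(0,4): attacks (0,3) (0,2) (0,1) (0,0) (1,4) (2,4) (3,4) (4,4) (1,3) (2,2) (3,1) (4,0) [ray(1,-1) blocked at (4,0)]
  WK@(1,2): attacks (1,3) (1,1) (2,2) (0,2) (2,3) (2,1) (0,3) (0,1)
  WR@(4,0): attacks (4,1) (4,2) (3,0) [ray(0,1) blocked at (4,2); ray(-1,0) blocked at (3,0)]
Union (18 distinct): (0,0) (0,1) (0,2) (0,3) (1,1) (1,3) (1,4) (2,1) (2,2) (2,3) (2,4) (3,0) (3,1) (3,4) (4,0) (4,1) (4,2) (4,4)

Answer: 18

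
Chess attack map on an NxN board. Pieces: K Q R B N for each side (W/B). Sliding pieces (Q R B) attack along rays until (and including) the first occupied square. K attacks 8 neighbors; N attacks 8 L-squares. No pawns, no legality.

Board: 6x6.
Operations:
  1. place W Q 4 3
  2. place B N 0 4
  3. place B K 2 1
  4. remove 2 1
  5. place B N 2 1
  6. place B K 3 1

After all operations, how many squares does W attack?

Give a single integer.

Answer: 16

Derivation:
Op 1: place WQ@(4,3)
Op 2: place BN@(0,4)
Op 3: place BK@(2,1)
Op 4: remove (2,1)
Op 5: place BN@(2,1)
Op 6: place BK@(3,1)
Per-piece attacks for W:
  WQ@(4,3): attacks (4,4) (4,5) (4,2) (4,1) (4,0) (5,3) (3,3) (2,3) (1,3) (0,3) (5,4) (5,2) (3,4) (2,5) (3,2) (2,1) [ray(-1,-1) blocked at (2,1)]
Union (16 distinct): (0,3) (1,3) (2,1) (2,3) (2,5) (3,2) (3,3) (3,4) (4,0) (4,1) (4,2) (4,4) (4,5) (5,2) (5,3) (5,4)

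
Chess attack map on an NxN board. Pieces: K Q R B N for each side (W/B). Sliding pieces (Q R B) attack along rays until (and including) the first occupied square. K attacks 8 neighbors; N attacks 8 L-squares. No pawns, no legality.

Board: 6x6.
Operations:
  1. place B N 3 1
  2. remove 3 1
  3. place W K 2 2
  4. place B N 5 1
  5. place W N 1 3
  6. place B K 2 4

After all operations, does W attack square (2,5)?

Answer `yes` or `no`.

Op 1: place BN@(3,1)
Op 2: remove (3,1)
Op 3: place WK@(2,2)
Op 4: place BN@(5,1)
Op 5: place WN@(1,3)
Op 6: place BK@(2,4)
Per-piece attacks for W:
  WN@(1,3): attacks (2,5) (3,4) (0,5) (2,1) (3,2) (0,1)
  WK@(2,2): attacks (2,3) (2,1) (3,2) (1,2) (3,3) (3,1) (1,3) (1,1)
W attacks (2,5): yes

Answer: yes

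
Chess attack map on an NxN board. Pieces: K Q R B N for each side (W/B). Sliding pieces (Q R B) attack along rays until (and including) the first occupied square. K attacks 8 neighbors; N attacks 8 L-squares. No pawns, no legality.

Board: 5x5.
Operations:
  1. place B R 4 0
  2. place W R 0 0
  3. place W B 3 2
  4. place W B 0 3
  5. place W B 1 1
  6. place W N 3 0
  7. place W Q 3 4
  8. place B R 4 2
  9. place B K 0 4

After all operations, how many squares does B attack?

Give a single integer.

Op 1: place BR@(4,0)
Op 2: place WR@(0,0)
Op 3: place WB@(3,2)
Op 4: place WB@(0,3)
Op 5: place WB@(1,1)
Op 6: place WN@(3,0)
Op 7: place WQ@(3,4)
Op 8: place BR@(4,2)
Op 9: place BK@(0,4)
Per-piece attacks for B:
  BK@(0,4): attacks (0,3) (1,4) (1,3)
  BR@(4,0): attacks (4,1) (4,2) (3,0) [ray(0,1) blocked at (4,2); ray(-1,0) blocked at (3,0)]
  BR@(4,2): attacks (4,3) (4,4) (4,1) (4,0) (3,2) [ray(0,-1) blocked at (4,0); ray(-1,0) blocked at (3,2)]
Union (10 distinct): (0,3) (1,3) (1,4) (3,0) (3,2) (4,0) (4,1) (4,2) (4,3) (4,4)

Answer: 10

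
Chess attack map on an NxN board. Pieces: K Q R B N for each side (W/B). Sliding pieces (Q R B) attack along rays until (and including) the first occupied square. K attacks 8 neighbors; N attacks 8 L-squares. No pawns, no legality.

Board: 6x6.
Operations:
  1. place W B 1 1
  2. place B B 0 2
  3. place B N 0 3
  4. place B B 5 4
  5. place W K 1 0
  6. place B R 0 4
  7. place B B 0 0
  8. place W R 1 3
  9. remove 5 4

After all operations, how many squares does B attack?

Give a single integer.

Op 1: place WB@(1,1)
Op 2: place BB@(0,2)
Op 3: place BN@(0,3)
Op 4: place BB@(5,4)
Op 5: place WK@(1,0)
Op 6: place BR@(0,4)
Op 7: place BB@(0,0)
Op 8: place WR@(1,3)
Op 9: remove (5,4)
Per-piece attacks for B:
  BB@(0,0): attacks (1,1) [ray(1,1) blocked at (1,1)]
  BB@(0,2): attacks (1,3) (1,1) [ray(1,1) blocked at (1,3); ray(1,-1) blocked at (1,1)]
  BN@(0,3): attacks (1,5) (2,4) (1,1) (2,2)
  BR@(0,4): attacks (0,5) (0,3) (1,4) (2,4) (3,4) (4,4) (5,4) [ray(0,-1) blocked at (0,3)]
Union (11 distinct): (0,3) (0,5) (1,1) (1,3) (1,4) (1,5) (2,2) (2,4) (3,4) (4,4) (5,4)

Answer: 11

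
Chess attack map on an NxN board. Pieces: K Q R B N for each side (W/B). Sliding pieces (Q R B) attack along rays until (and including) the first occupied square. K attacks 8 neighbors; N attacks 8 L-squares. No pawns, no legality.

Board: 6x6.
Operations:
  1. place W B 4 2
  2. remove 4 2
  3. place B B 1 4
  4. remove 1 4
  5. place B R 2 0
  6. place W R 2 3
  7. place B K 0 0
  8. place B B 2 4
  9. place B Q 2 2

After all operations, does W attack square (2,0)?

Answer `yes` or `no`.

Op 1: place WB@(4,2)
Op 2: remove (4,2)
Op 3: place BB@(1,4)
Op 4: remove (1,4)
Op 5: place BR@(2,0)
Op 6: place WR@(2,3)
Op 7: place BK@(0,0)
Op 8: place BB@(2,4)
Op 9: place BQ@(2,2)
Per-piece attacks for W:
  WR@(2,3): attacks (2,4) (2,2) (3,3) (4,3) (5,3) (1,3) (0,3) [ray(0,1) blocked at (2,4); ray(0,-1) blocked at (2,2)]
W attacks (2,0): no

Answer: no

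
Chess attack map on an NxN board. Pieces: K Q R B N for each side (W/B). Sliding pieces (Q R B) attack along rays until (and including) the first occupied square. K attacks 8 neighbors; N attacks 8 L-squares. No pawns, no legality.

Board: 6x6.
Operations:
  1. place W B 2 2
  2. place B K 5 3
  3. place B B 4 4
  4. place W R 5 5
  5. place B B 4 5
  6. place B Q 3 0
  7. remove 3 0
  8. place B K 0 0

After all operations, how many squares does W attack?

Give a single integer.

Answer: 11

Derivation:
Op 1: place WB@(2,2)
Op 2: place BK@(5,3)
Op 3: place BB@(4,4)
Op 4: place WR@(5,5)
Op 5: place BB@(4,5)
Op 6: place BQ@(3,0)
Op 7: remove (3,0)
Op 8: place BK@(0,0)
Per-piece attacks for W:
  WB@(2,2): attacks (3,3) (4,4) (3,1) (4,0) (1,3) (0,4) (1,1) (0,0) [ray(1,1) blocked at (4,4); ray(-1,-1) blocked at (0,0)]
  WR@(5,5): attacks (5,4) (5,3) (4,5) [ray(0,-1) blocked at (5,3); ray(-1,0) blocked at (4,5)]
Union (11 distinct): (0,0) (0,4) (1,1) (1,3) (3,1) (3,3) (4,0) (4,4) (4,5) (5,3) (5,4)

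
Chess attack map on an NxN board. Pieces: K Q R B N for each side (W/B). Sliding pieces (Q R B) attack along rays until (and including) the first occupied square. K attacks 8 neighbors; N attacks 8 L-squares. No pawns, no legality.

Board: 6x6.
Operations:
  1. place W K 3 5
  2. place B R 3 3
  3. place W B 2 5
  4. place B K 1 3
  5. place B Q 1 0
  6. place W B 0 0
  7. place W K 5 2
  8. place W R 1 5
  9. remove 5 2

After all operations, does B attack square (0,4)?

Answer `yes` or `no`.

Op 1: place WK@(3,5)
Op 2: place BR@(3,3)
Op 3: place WB@(2,5)
Op 4: place BK@(1,3)
Op 5: place BQ@(1,0)
Op 6: place WB@(0,0)
Op 7: place WK@(5,2)
Op 8: place WR@(1,5)
Op 9: remove (5,2)
Per-piece attacks for B:
  BQ@(1,0): attacks (1,1) (1,2) (1,3) (2,0) (3,0) (4,0) (5,0) (0,0) (2,1) (3,2) (4,3) (5,4) (0,1) [ray(0,1) blocked at (1,3); ray(-1,0) blocked at (0,0)]
  BK@(1,3): attacks (1,4) (1,2) (2,3) (0,3) (2,4) (2,2) (0,4) (0,2)
  BR@(3,3): attacks (3,4) (3,5) (3,2) (3,1) (3,0) (4,3) (5,3) (2,3) (1,3) [ray(0,1) blocked at (3,5); ray(-1,0) blocked at (1,3)]
B attacks (0,4): yes

Answer: yes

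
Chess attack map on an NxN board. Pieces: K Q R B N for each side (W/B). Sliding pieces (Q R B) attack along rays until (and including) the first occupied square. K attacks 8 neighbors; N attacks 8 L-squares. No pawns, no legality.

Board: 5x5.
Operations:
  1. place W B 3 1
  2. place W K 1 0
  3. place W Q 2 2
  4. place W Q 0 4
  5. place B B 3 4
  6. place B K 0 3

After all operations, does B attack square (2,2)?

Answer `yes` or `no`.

Answer: no

Derivation:
Op 1: place WB@(3,1)
Op 2: place WK@(1,0)
Op 3: place WQ@(2,2)
Op 4: place WQ@(0,4)
Op 5: place BB@(3,4)
Op 6: place BK@(0,3)
Per-piece attacks for B:
  BK@(0,3): attacks (0,4) (0,2) (1,3) (1,4) (1,2)
  BB@(3,4): attacks (4,3) (2,3) (1,2) (0,1)
B attacks (2,2): no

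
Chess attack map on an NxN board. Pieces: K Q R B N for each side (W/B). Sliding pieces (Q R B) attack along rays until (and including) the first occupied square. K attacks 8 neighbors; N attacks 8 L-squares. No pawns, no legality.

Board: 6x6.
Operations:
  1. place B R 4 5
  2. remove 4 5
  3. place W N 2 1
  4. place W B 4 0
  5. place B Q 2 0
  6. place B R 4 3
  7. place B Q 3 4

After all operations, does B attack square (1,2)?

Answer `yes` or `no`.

Op 1: place BR@(4,5)
Op 2: remove (4,5)
Op 3: place WN@(2,1)
Op 4: place WB@(4,0)
Op 5: place BQ@(2,0)
Op 6: place BR@(4,3)
Op 7: place BQ@(3,4)
Per-piece attacks for B:
  BQ@(2,0): attacks (2,1) (3,0) (4,0) (1,0) (0,0) (3,1) (4,2) (5,3) (1,1) (0,2) [ray(0,1) blocked at (2,1); ray(1,0) blocked at (4,0)]
  BQ@(3,4): attacks (3,5) (3,3) (3,2) (3,1) (3,0) (4,4) (5,4) (2,4) (1,4) (0,4) (4,5) (4,3) (2,5) (2,3) (1,2) (0,1) [ray(1,-1) blocked at (4,3)]
  BR@(4,3): attacks (4,4) (4,5) (4,2) (4,1) (4,0) (5,3) (3,3) (2,3) (1,3) (0,3) [ray(0,-1) blocked at (4,0)]
B attacks (1,2): yes

Answer: yes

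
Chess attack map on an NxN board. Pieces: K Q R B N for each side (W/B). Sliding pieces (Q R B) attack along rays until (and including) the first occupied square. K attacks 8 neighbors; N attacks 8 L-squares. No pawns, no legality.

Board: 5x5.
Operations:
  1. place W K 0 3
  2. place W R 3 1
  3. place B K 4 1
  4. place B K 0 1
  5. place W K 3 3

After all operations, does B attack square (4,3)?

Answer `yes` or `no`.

Op 1: place WK@(0,3)
Op 2: place WR@(3,1)
Op 3: place BK@(4,1)
Op 4: place BK@(0,1)
Op 5: place WK@(3,3)
Per-piece attacks for B:
  BK@(0,1): attacks (0,2) (0,0) (1,1) (1,2) (1,0)
  BK@(4,1): attacks (4,2) (4,0) (3,1) (3,2) (3,0)
B attacks (4,3): no

Answer: no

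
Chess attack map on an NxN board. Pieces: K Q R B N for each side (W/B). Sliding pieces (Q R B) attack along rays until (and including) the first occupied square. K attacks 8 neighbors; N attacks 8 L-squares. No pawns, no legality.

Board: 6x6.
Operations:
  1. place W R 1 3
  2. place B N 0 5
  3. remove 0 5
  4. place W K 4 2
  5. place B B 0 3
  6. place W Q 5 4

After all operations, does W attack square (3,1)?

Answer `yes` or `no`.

Op 1: place WR@(1,3)
Op 2: place BN@(0,5)
Op 3: remove (0,5)
Op 4: place WK@(4,2)
Op 5: place BB@(0,3)
Op 6: place WQ@(5,4)
Per-piece attacks for W:
  WR@(1,3): attacks (1,4) (1,5) (1,2) (1,1) (1,0) (2,3) (3,3) (4,3) (5,3) (0,3) [ray(-1,0) blocked at (0,3)]
  WK@(4,2): attacks (4,3) (4,1) (5,2) (3,2) (5,3) (5,1) (3,3) (3,1)
  WQ@(5,4): attacks (5,5) (5,3) (5,2) (5,1) (5,0) (4,4) (3,4) (2,4) (1,4) (0,4) (4,5) (4,3) (3,2) (2,1) (1,0)
W attacks (3,1): yes

Answer: yes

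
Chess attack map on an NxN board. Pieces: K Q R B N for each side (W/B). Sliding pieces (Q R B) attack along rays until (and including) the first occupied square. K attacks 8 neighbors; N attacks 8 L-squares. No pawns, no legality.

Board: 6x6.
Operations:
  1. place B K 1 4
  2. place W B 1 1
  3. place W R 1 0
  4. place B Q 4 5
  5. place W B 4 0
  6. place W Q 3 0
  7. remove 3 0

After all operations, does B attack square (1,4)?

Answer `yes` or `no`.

Answer: no

Derivation:
Op 1: place BK@(1,4)
Op 2: place WB@(1,1)
Op 3: place WR@(1,0)
Op 4: place BQ@(4,5)
Op 5: place WB@(4,0)
Op 6: place WQ@(3,0)
Op 7: remove (3,0)
Per-piece attacks for B:
  BK@(1,4): attacks (1,5) (1,3) (2,4) (0,4) (2,5) (2,3) (0,5) (0,3)
  BQ@(4,5): attacks (4,4) (4,3) (4,2) (4,1) (4,0) (5,5) (3,5) (2,5) (1,5) (0,5) (5,4) (3,4) (2,3) (1,2) (0,1) [ray(0,-1) blocked at (4,0)]
B attacks (1,4): no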